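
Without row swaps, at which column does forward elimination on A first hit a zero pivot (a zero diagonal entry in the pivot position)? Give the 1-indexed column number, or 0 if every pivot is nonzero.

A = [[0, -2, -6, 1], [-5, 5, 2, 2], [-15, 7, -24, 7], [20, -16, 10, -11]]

first zero-pivot column = 1

Naive forward elimination:
Pivot entry (1,1) is zero but row 2 has -5 in column 1 -> naive elimination stops; a row interchange (e.g. R1 <-> R2) would be required here.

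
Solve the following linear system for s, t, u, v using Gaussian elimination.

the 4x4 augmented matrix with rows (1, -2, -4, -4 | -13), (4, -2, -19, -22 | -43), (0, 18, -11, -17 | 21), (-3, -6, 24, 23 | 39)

Forward elimination on [A|b]:
R2 <- R2 - (4)*R1:  [  0   6  -3  -6   9 ]
R4 <- R4 - (-3)*R1:  [   0  -12   12   11    0 ]
R3 <- R3 - (3)*R2:  [  0   0  -2   1  -6 ]
R4 <- R4 - (-2)*R2:  [  0   0   6  -1  18 ]
R4 <- R4 - (-3)*R3:  [ 0  0  0  2  0 ]
Row echelon form:
[ 1  -2  -4  -4  |  -13 ]
[ 0   6  -3  -6  |    9 ]
[ 0   0  -2   1  |   -6 ]
[ 0   0   0   2  |    0 ]
Back-substitution:
v = (0) / 2 = 0
u = (-6 - (1)*(0)) / -2 = 3
t = (9 - (-3)*(3) - (-6)*(0)) / 6 = 3
s = (-13 - (-2)*(3) - (-4)*(3) - (-4)*(0)) / 1 = 5

(5, 3, 3, 0)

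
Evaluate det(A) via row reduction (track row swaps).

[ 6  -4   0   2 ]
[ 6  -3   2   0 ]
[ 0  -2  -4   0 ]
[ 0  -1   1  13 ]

det(A) = 72

Forward elimination:
R2 <- R2 - (1)*R1:  [  0   1   2  -2 ]
R3 <- R3 - (-2)*R2:  [  0   0   0  -4 ]
R4 <- R4 - (-1)*R2:  [  0   0   3  11 ]
R3 <-> R4   (pivot in column 3 was zero)
[ 6  -4  0   2 ]
[ 0   1  2  -2 ]
[ 0   0  3  11 ]
[ 0   0  0  -4 ]
Upper-triangular form:
[ 6  -4  0   2 ]
[ 0   1  2  -2 ]
[ 0   0  3  11 ]
[ 0   0  0  -4 ]
det(A) = (-1)^1 * (6) * (1) * (3) * (-4) = 72  (1 row swap -> sign -1)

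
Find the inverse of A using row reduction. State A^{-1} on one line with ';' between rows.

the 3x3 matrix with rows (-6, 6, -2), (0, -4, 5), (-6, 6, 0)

inverse = [-5/8 -1/4 11/24; -5/8 -1/4 5/8; -1/2 0 1/2]

Gauss-Jordan on [A | I]:
R1 <- (1/-6)*R1:  [    1    -1   1/3  |  -1/6     0     0 ]
R3 <- R3 - (-6)*R1:  [  0   0   2  |  -1   0   1 ]
R2 <- (1/-4)*R2:  [    0     1  -5/4  |     0  -1/4     0 ]
R1 <- R1 - (-1)*R2:  [      1       0  -11/12  |    -1/6    -1/4       0 ]
R3 <- (1/2)*R3:  [    0     0     1  |  -1/2     0   1/2 ]
R1 <- R1 - (-11/12)*R3:  [     1      0      0  |   -5/8   -1/4  11/24 ]
R2 <- R2 - (-5/4)*R3:  [    0     1     0  |  -5/8  -1/4   5/8 ]
Right block of [I | A^{-1}] is the inverse:
[ -5/8  -1/4  11/24 ]
[ -5/8  -1/4    5/8 ]
[ -1/2     0    1/2 ]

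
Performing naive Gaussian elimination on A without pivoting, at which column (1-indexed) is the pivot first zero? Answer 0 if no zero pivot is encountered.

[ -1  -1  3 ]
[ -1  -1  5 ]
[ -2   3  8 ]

Naive forward elimination:
R2 <- R2 - (1)*R1:  [ 0  0  2 ]
R3 <- R3 - (2)*R1:  [ 0  5  2 ]
Matrix at this point:
[ -1  -1  3 ]
[  0   0  2 ]
[  0   5  2 ]
Pivot entry (2,2) is zero but row 3 has 5 in column 2 -> naive elimination stops; a row interchange (e.g. R2 <-> R3) would be required here.

first zero-pivot column = 2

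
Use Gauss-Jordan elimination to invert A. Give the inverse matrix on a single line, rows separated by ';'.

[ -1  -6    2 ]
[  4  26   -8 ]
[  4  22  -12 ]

Gauss-Jordan on [A | I]:
R1 <- (1/-1)*R1:  [  1   6  -2  |  -1   0   0 ]
R2 <- R2 - (4)*R1:  [ 0  2  0  |  4  1  0 ]
R3 <- R3 - (4)*R1:  [  0  -2  -4  |   4   0   1 ]
R2 <- (1/2)*R2:  [   0    1    0  |    2  1/2    0 ]
R1 <- R1 - (6)*R2:  [   1    0   -2  |  -13   -3    0 ]
R3 <- R3 - (-2)*R2:  [  0   0  -4  |   8   1   1 ]
R3 <- (1/-4)*R3:  [    0     0     1  |    -2  -1/4  -1/4 ]
R1 <- R1 - (-2)*R3:  [    1     0     0  |   -17  -7/2  -1/2 ]
Right block of [I | A^{-1}] is the inverse:
[ -17  -7/2  -1/2 ]
[   2   1/2     0 ]
[  -2  -1/4  -1/4 ]

inverse = [-17 -7/2 -1/2; 2 1/2 0; -2 -1/4 -1/4]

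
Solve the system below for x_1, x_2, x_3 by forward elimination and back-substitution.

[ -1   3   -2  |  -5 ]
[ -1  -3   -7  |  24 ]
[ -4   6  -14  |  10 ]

Forward elimination on [A|b]:
R2 <- R2 - (1)*R1:  [  0  -6  -5  29 ]
R3 <- R3 - (4)*R1:  [  0  -6  -6  30 ]
R3 <- R3 - (1)*R2:  [  0   0  -1   1 ]
Row echelon form:
[ -1   3  -2  |  -5 ]
[  0  -6  -5  |  29 ]
[  0   0  -1  |   1 ]
Back-substitution:
x_3 = (1) / -1 = -1
x_2 = (29 - (-5)*(-1)) / -6 = -4
x_1 = (-5 - (3)*(-4) - (-2)*(-1)) / -1 = -5

(-5, -4, -1)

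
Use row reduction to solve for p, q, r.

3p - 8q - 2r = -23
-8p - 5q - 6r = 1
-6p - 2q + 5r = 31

Forward elimination on [A|b]:
R2 <- R2 - (-8/3)*R1:  [      0   -79/3   -34/3  -181/3 ]
R3 <- R3 - (-2)*R1:  [   0  -18    1  -15 ]
R3 <- R3 - (54/79)*R2:  [       0        0   691/79  2073/79 ]
Row echelon form:
[ 3     -8      -2  |      -23 ]
[ 0  -79/3   -34/3  |   -181/3 ]
[ 0      0  691/79  |  2073/79 ]
Back-substitution:
r = (2073/79) / (691/79) = 3
q = (-181/3 - (-34/3)*(3)) / (-79/3) = 1
p = (-23 - (-8)*(1) - (-2)*(3)) / 3 = -3

(-3, 1, 3)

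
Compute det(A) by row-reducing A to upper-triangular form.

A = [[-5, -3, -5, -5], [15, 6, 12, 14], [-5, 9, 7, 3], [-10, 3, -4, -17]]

det(A) = 180

Forward elimination:
R2 <- R2 - (-3)*R1:  [  0  -3  -3  -1 ]
R3 <- R3 - (1)*R1:  [  0  12  12   8 ]
R4 <- R4 - (2)*R1:  [  0   9   6  -7 ]
R3 <- R3 - (-4)*R2:  [ 0  0  0  4 ]
R4 <- R4 - (-3)*R2:  [   0    0   -3  -10 ]
R3 <-> R4   (pivot in column 3 was zero)
[ -5  -3  -5   -5 ]
[  0  -3  -3   -1 ]
[  0   0  -3  -10 ]
[  0   0   0    4 ]
Upper-triangular form:
[ -5  -3  -5   -5 ]
[  0  -3  -3   -1 ]
[  0   0  -3  -10 ]
[  0   0   0    4 ]
det(A) = (-1)^1 * (-5) * (-3) * (-3) * (4) = 180  (1 row swap -> sign -1)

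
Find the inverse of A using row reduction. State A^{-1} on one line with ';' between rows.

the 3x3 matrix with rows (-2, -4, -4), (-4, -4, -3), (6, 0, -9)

inverse = [3/4 -3/4 -1/12; -9/8 7/8 5/24; 1/2 -1/2 -1/6]

Gauss-Jordan on [A | I]:
R1 <- (1/-2)*R1:  [    1     2     2  |  -1/2     0     0 ]
R2 <- R2 - (-4)*R1:  [  0   4   5  |  -2   1   0 ]
R3 <- R3 - (6)*R1:  [   0  -12  -21  |    3    0    1 ]
R2 <- (1/4)*R2:  [    0     1   5/4  |  -1/2   1/4     0 ]
R1 <- R1 - (2)*R2:  [    1     0  -1/2  |   1/2  -1/2     0 ]
R3 <- R3 - (-12)*R2:  [  0   0  -6  |  -3   3   1 ]
R3 <- (1/-6)*R3:  [    0     0     1  |   1/2  -1/2  -1/6 ]
R1 <- R1 - (-1/2)*R3:  [     1      0      0  |    3/4   -3/4  -1/12 ]
R2 <- R2 - (5/4)*R3:  [    0     1     0  |  -9/8   7/8  5/24 ]
Right block of [I | A^{-1}] is the inverse:
[  3/4  -3/4  -1/12 ]
[ -9/8   7/8   5/24 ]
[  1/2  -1/2   -1/6 ]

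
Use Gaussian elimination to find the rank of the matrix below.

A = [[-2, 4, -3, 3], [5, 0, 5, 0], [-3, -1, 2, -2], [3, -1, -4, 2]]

rank(A) = 4

Row reduction:
R2 <- R2 - (-5/2)*R1:  [    0    10  -5/2  15/2 ]
R3 <- R3 - (3/2)*R1:  [     0     -7   13/2  -13/2 ]
R4 <- R4 - (-3/2)*R1:  [     0      5  -17/2   13/2 ]
R3 <- R3 - (-7/10)*R2:  [    0     0  19/4  -5/4 ]
R4 <- R4 - (1/2)*R2:  [     0      0  -29/4   11/4 ]
R4 <- R4 - (-29/19)*R3:  [     0      0      0  16/19 ]
Row echelon form:
[ -2   4    -3      3 ]
[  0  10  -5/2   15/2 ]
[  0   0  19/4   -5/4 ]
[  0   0     0  16/19 ]
Nonzero rows / pivot columns: 4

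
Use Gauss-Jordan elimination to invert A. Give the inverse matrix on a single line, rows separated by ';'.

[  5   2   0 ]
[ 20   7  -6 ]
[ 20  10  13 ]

inverse = [-151/5 26/5 12/5; 76 -13 -6; -12 2 1]

Gauss-Jordan on [A | I]:
R1 <- (1/5)*R1:  [   1  2/5    0  |  1/5    0    0 ]
R2 <- R2 - (20)*R1:  [  0  -1  -6  |  -4   1   0 ]
R3 <- R3 - (20)*R1:  [  0   2  13  |  -4   0   1 ]
R2 <- (1/-1)*R2:  [  0   1   6  |   4  -1   0 ]
R1 <- R1 - (2/5)*R2:  [     1      0  -12/5  |   -7/5    2/5      0 ]
R3 <- R3 - (2)*R2:  [   0    0    1  |  -12    2    1 ]
R1 <- R1 - (-12/5)*R3:  [      1       0       0  |  -151/5    26/5    12/5 ]
R2 <- R2 - (6)*R3:  [   0    1    0  |   76  -13   -6 ]
Right block of [I | A^{-1}] is the inverse:
[ -151/5  26/5  12/5 ]
[     76   -13    -6 ]
[    -12     2     1 ]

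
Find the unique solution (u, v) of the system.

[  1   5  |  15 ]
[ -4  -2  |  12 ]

Forward elimination on [A|b]:
R2 <- R2 - (-4)*R1:  [  0  18  72 ]
Row echelon form:
[ 1   5  |  15 ]
[ 0  18  |  72 ]
Back-substitution:
v = (72) / 18 = 4
u = (15 - (5)*(4)) / 1 = -5

(-5, 4)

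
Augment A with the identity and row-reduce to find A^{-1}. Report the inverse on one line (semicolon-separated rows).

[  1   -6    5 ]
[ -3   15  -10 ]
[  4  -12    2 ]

inverse = [15 8 5/2; 17/3 3 5/6; 4 2 1/2]

Gauss-Jordan on [A | I]:
R2 <- R2 - (-3)*R1:  [  0  -3   5  |   3   1   0 ]
R3 <- R3 - (4)*R1:  [   0   12  -18  |   -4    0    1 ]
R2 <- (1/-3)*R2:  [    0     1  -5/3  |    -1  -1/3     0 ]
R1 <- R1 - (-6)*R2:  [  1   0  -5  |  -5  -2   0 ]
R3 <- R3 - (12)*R2:  [ 0  0  2  |  8  4  1 ]
R3 <- (1/2)*R3:  [   0    0    1  |    4    2  1/2 ]
R1 <- R1 - (-5)*R3:  [   1    0    0  |   15    8  5/2 ]
R2 <- R2 - (-5/3)*R3:  [    0     1     0  |  17/3     3   5/6 ]
Right block of [I | A^{-1}] is the inverse:
[   15  8  5/2 ]
[ 17/3  3  5/6 ]
[    4  2  1/2 ]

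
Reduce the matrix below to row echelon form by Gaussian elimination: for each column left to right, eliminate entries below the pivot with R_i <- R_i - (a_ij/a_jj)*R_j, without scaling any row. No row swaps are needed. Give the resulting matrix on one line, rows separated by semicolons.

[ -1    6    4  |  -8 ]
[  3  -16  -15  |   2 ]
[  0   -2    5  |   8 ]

Forward elimination:
R2 <- R2 - (-3)*R1:  [   0    2   -3  -22 ]
R3 <- R3 - (-1)*R2:  [   0    0    2  -14 ]
Row echelon form:
[ -1  6   4  |   -8 ]
[  0  2  -3  |  -22 ]
[  0  0   2  |  -14 ]

REF = [-1 6 4 -8; 0 2 -3 -22; 0 0 2 -14]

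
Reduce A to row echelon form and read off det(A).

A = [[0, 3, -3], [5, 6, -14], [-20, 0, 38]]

det(A) = -90

Forward elimination:
R1 <-> R2   (pivot in column 1 was zero)
[   5  6  -14 ]
[   0  3   -3 ]
[ -20  0   38 ]
R3 <- R3 - (-4)*R1:  [   0   24  -18 ]
R3 <- R3 - (8)*R2:  [ 0  0  6 ]
Upper-triangular form:
[ 5  6  -14 ]
[ 0  3   -3 ]
[ 0  0    6 ]
det(A) = (-1)^1 * (5) * (3) * (6) = -90  (1 row swap -> sign -1)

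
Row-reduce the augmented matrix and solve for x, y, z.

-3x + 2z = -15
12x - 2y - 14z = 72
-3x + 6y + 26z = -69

Forward elimination on [A|b]:
R2 <- R2 - (-4)*R1:  [  0  -2  -6  12 ]
R3 <- R3 - (1)*R1:  [   0    6   24  -54 ]
R3 <- R3 - (-3)*R2:  [   0    0    6  -18 ]
Row echelon form:
[ -3   0   2  |  -15 ]
[  0  -2  -6  |   12 ]
[  0   0   6  |  -18 ]
Back-substitution:
z = (-18) / 6 = -3
y = (12 - (-6)*(-3)) / -2 = 3
x = (-15 - (2)*(-3)) / -3 = 3

(3, 3, -3)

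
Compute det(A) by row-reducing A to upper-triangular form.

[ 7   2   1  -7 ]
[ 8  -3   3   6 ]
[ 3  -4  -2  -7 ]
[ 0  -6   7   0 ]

Forward elimination:
R2 <- R2 - (8/7)*R1:  [     0  -37/7   13/7     14 ]
R3 <- R3 - (3/7)*R1:  [     0  -34/7  -17/7     -4 ]
R3 <- R3 - (34/37)*R2:  [       0        0  -153/37  -624/37 ]
R4 <- R4 - (42/37)*R2:  [       0        0   181/37  -588/37 ]
R4 <- R4 - (-181/153)*R3:  [        0         0         0  -1828/51 ]
Upper-triangular form:
[ 7      2        1        -7 ]
[ 0  -37/7     13/7        14 ]
[ 0      0  -153/37   -624/37 ]
[ 0      0        0  -1828/51 ]
det(A) = (-1)^0 * (7) * (-37/7) * (-153/37) * (-1828/51) = -5484  (0 row swaps -> sign +1)

det(A) = -5484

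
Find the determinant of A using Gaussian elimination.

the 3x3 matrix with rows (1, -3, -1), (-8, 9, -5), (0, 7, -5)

Forward elimination:
R2 <- R2 - (-8)*R1:  [   0  -15  -13 ]
R3 <- R3 - (-7/15)*R2:  [       0        0  -166/15 ]
Upper-triangular form:
[ 1   -3       -1 ]
[ 0  -15      -13 ]
[ 0    0  -166/15 ]
det(A) = (-1)^0 * (1) * (-15) * (-166/15) = 166  (0 row swaps -> sign +1)

det(A) = 166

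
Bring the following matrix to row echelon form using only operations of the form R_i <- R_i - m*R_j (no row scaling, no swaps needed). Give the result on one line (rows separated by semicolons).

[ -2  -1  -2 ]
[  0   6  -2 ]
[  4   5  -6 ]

Forward elimination:
R3 <- R3 - (-2)*R1:  [   0    3  -10 ]
R3 <- R3 - (1/2)*R2:  [  0   0  -9 ]
Row echelon form:
[ -2  -1  -2 ]
[  0   6  -2 ]
[  0   0  -9 ]

REF = [-2 -1 -2; 0 6 -2; 0 0 -9]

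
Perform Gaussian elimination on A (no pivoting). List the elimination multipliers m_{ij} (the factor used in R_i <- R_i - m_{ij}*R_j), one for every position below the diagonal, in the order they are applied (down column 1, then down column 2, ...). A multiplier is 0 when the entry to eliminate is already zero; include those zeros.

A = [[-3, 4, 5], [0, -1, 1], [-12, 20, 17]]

Forward elimination:
R2: entry in column 1 is already 0 -> m_{21} = 0 (no row operation needed)
R3 <- R3 - (4)*R1:  [  0   4  -3 ]
R3 <- R3 - (-4)*R2:  [ 0  0  1 ]
Multipliers (in order of application): m_{21} = 0, m_{31} = 4, m_{32} = -4

multipliers: 0, 4, -4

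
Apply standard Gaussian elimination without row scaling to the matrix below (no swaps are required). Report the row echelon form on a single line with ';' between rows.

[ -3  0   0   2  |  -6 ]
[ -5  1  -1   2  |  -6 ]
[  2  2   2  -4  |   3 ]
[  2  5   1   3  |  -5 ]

REF = [-3 0 0 2 -6; 0 1 -1 -4/3 4; 0 0 4 0 -9; 0 0 0 11 -31/2]

Forward elimination:
R2 <- R2 - (5/3)*R1:  [    0     1    -1  -4/3     4 ]
R3 <- R3 - (-2/3)*R1:  [    0     2     2  -8/3    -1 ]
R4 <- R4 - (-2/3)*R1:  [    0     5     1  13/3    -9 ]
R3 <- R3 - (2)*R2:  [  0   0   4   0  -9 ]
R4 <- R4 - (5)*R2:  [   0    0    6   11  -29 ]
R4 <- R4 - (3/2)*R3:  [     0      0      0     11  -31/2 ]
Row echelon form:
[ -3  0   0     2  |     -6 ]
[  0  1  -1  -4/3  |      4 ]
[  0  0   4     0  |     -9 ]
[  0  0   0    11  |  -31/2 ]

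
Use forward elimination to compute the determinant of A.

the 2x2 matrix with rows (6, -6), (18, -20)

det(A) = -12

Forward elimination:
R2 <- R2 - (3)*R1:  [  0  -2 ]
Upper-triangular form:
[ 6  -6 ]
[ 0  -2 ]
det(A) = (-1)^0 * (6) * (-2) = -12  (0 row swaps -> sign +1)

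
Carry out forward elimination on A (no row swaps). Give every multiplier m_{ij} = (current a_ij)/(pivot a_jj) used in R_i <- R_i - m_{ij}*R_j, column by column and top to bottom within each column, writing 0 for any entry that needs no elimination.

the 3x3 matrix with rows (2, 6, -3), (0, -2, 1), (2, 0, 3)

multipliers: 0, 1, 3

Forward elimination:
R2: entry in column 1 is already 0 -> m_{21} = 0 (no row operation needed)
R3 <- R3 - (1)*R1:  [  0  -6   6 ]
R3 <- R3 - (3)*R2:  [ 0  0  3 ]
Multipliers (in order of application): m_{21} = 0, m_{31} = 1, m_{32} = 3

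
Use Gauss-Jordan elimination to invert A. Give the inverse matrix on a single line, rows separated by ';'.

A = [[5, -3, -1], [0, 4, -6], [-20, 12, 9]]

inverse = [27/25 3/20 11/50; 6/5 1/4 3/10; 4/5 0 1/5]

Gauss-Jordan on [A | I]:
R1 <- (1/5)*R1:  [    1  -3/5  -1/5  |   1/5     0     0 ]
R3 <- R3 - (-20)*R1:  [ 0  0  5  |  4  0  1 ]
R2 <- (1/4)*R2:  [    0     1  -3/2  |     0   1/4     0 ]
R1 <- R1 - (-3/5)*R2:  [      1       0  -11/10  |     1/5    3/20       0 ]
R3 <- (1/5)*R3:  [   0    0    1  |  4/5    0  1/5 ]
R1 <- R1 - (-11/10)*R3:  [     1      0      0  |  27/25   3/20  11/50 ]
R2 <- R2 - (-3/2)*R3:  [    0     1     0  |   6/5   1/4  3/10 ]
Right block of [I | A^{-1}] is the inverse:
[ 27/25  3/20  11/50 ]
[   6/5   1/4   3/10 ]
[   4/5     0    1/5 ]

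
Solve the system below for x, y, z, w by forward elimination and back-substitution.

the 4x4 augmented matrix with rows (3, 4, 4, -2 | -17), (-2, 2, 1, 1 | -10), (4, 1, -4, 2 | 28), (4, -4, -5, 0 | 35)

Forward elimination on [A|b]:
R2 <- R2 - (-2/3)*R1:  [     0   14/3   11/3   -1/3  -64/3 ]
R3 <- R3 - (4/3)*R1:  [     0  -13/3  -28/3   14/3  152/3 ]
R4 <- R4 - (4/3)*R1:  [     0  -28/3  -31/3    8/3  173/3 ]
R3 <- R3 - (-13/14)*R2:  [      0       0  -83/14   61/14   216/7 ]
R4 <- R4 - (-2)*R2:  [  0   0  -3   2  15 ]
R4 <- R4 - (42/83)*R3:  [      0       0       0  -17/83  -51/83 ]
Row echelon form:
[ 3     4       4      -2  |     -17 ]
[ 0  14/3    11/3    -1/3  |   -64/3 ]
[ 0     0  -83/14   61/14  |   216/7 ]
[ 0     0       0  -17/83  |  -51/83 ]
Back-substitution:
w = (-51/83) / (-17/83) = 3
z = (216/7 - (61/14)*(3)) / (-83/14) = -3
y = (-64/3 - (11/3)*(-3) - (-1/3)*(3)) / (14/3) = -2
x = (-17 - (4)*(-2) - (4)*(-3) - (-2)*(3)) / 3 = 3

(3, -2, -3, 3)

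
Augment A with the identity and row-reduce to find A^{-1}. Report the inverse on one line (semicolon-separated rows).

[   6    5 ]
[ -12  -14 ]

inverse = [7/12 5/24; -1/2 -1/4]

Gauss-Jordan on [A | I]:
R1 <- (1/6)*R1:  [   1  5/6  |  1/6    0 ]
R2 <- R2 - (-12)*R1:  [  0  -4  |   2   1 ]
R2 <- (1/-4)*R2:  [    0     1  |  -1/2  -1/4 ]
R1 <- R1 - (5/6)*R2:  [    1     0  |  7/12  5/24 ]
Right block of [I | A^{-1}] is the inverse:
[ 7/12  5/24 ]
[ -1/2  -1/4 ]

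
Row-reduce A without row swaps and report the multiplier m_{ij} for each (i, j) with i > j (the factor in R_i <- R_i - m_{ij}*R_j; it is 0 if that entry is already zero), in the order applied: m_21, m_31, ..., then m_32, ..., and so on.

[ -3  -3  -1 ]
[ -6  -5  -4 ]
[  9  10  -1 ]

Forward elimination:
R2 <- R2 - (2)*R1:  [  0   1  -2 ]
R3 <- R3 - (-3)*R1:  [  0   1  -4 ]
R3 <- R3 - (1)*R2:  [  0   0  -2 ]
Multipliers (in order of application): m_{21} = 2, m_{31} = -3, m_{32} = 1

multipliers: 2, -3, 1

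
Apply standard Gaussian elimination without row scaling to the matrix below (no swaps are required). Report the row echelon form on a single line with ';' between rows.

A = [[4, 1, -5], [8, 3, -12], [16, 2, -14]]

Forward elimination:
R2 <- R2 - (2)*R1:  [  0   1  -2 ]
R3 <- R3 - (4)*R1:  [  0  -2   6 ]
R3 <- R3 - (-2)*R2:  [ 0  0  2 ]
Row echelon form:
[ 4  1  -5 ]
[ 0  1  -2 ]
[ 0  0   2 ]

REF = [4 1 -5; 0 1 -2; 0 0 2]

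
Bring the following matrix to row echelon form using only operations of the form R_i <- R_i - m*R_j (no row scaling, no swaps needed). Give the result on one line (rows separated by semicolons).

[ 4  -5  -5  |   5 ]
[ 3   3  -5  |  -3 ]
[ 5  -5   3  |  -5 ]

Forward elimination:
R2 <- R2 - (3/4)*R1:  [     0   27/4   -5/4  -27/4 ]
R3 <- R3 - (5/4)*R1:  [     0    5/4   37/4  -45/4 ]
R3 <- R3 - (5/27)*R2:  [      0       0  256/27     -10 ]
Row echelon form:
[ 4    -5      -5  |      5 ]
[ 0  27/4    -5/4  |  -27/4 ]
[ 0     0  256/27  |    -10 ]

REF = [4 -5 -5 5; 0 27/4 -5/4 -27/4; 0 0 256/27 -10]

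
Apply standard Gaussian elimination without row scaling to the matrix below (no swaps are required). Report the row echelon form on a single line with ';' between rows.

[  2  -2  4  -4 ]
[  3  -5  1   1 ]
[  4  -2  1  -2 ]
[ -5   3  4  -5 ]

REF = [2 -2 4 -4; 0 -2 -5 7; 0 0 -12 13; 0 0 0 -17/12]

Forward elimination:
R2 <- R2 - (3/2)*R1:  [  0  -2  -5   7 ]
R3 <- R3 - (2)*R1:  [  0   2  -7   6 ]
R4 <- R4 - (-5/2)*R1:  [   0   -2   14  -15 ]
R3 <- R3 - (-1)*R2:  [   0    0  -12   13 ]
R4 <- R4 - (1)*R2:  [   0    0   19  -22 ]
R4 <- R4 - (-19/12)*R3:  [      0       0       0  -17/12 ]
Row echelon form:
[ 2  -2    4      -4 ]
[ 0  -2   -5       7 ]
[ 0   0  -12      13 ]
[ 0   0    0  -17/12 ]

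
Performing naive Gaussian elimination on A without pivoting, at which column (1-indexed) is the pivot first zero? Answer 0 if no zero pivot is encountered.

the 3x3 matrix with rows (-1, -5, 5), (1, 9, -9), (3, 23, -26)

first zero-pivot column = 0

Naive forward elimination:
R2 <- R2 - (-1)*R1:  [  0   4  -4 ]
R3 <- R3 - (-3)*R1:  [   0    8  -11 ]
R3 <- R3 - (2)*R2:  [  0   0  -3 ]
All pivots nonzero; naive elimination completes without hitting a zero pivot.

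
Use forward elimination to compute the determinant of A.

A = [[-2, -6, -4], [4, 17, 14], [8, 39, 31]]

det(A) = 30

Forward elimination:
R2 <- R2 - (-2)*R1:  [ 0  5  6 ]
R3 <- R3 - (-4)*R1:  [  0  15  15 ]
R3 <- R3 - (3)*R2:  [  0   0  -3 ]
Upper-triangular form:
[ -2  -6  -4 ]
[  0   5   6 ]
[  0   0  -3 ]
det(A) = (-1)^0 * (-2) * (5) * (-3) = 30  (0 row swaps -> sign +1)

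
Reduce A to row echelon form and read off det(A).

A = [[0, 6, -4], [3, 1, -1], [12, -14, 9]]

Forward elimination:
R1 <-> R2   (pivot in column 1 was zero)
[  3    1  -1 ]
[  0    6  -4 ]
[ 12  -14   9 ]
R3 <- R3 - (4)*R1:  [   0  -18   13 ]
R3 <- R3 - (-3)*R2:  [ 0  0  1 ]
Upper-triangular form:
[ 3  1  -1 ]
[ 0  6  -4 ]
[ 0  0   1 ]
det(A) = (-1)^1 * (3) * (6) * (1) = -18  (1 row swap -> sign -1)

det(A) = -18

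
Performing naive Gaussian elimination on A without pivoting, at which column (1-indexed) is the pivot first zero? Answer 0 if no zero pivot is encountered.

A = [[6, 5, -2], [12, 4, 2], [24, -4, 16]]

Naive forward elimination:
R2 <- R2 - (2)*R1:  [  0  -6   6 ]
R3 <- R3 - (4)*R1:  [   0  -24   24 ]
R3 <- R3 - (4)*R2:  [ 0  0  0 ]
Matrix at this point:
[ 6   5  -2 ]
[ 0  -6   6 ]
[ 0   0   0 ]
Pivot entry (3,3) in the last row is zero and there are no rows below to swap with -> zero pivot in column 3 (A is singular).

first zero-pivot column = 3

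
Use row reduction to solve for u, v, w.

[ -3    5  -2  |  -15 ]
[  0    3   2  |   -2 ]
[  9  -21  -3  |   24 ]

(-5, -4, 5)

Forward elimination on [A|b]:
R3 <- R3 - (-3)*R1:  [   0   -6   -9  -21 ]
R3 <- R3 - (-2)*R2:  [   0    0   -5  -25 ]
Row echelon form:
[ -3  5  -2  |  -15 ]
[  0  3   2  |   -2 ]
[  0  0  -5  |  -25 ]
Back-substitution:
w = (-25) / -5 = 5
v = (-2 - (2)*(5)) / 3 = -4
u = (-15 - (5)*(-4) - (-2)*(5)) / -3 = -5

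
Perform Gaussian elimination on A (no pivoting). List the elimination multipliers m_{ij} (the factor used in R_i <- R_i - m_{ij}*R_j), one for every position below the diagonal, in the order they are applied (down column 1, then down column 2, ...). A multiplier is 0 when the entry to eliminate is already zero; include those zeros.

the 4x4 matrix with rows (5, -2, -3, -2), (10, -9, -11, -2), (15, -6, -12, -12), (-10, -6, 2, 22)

multipliers: 2, 3, -2, 0, 2, -2

Forward elimination:
R2 <- R2 - (2)*R1:  [  0  -5  -5   2 ]
R3 <- R3 - (3)*R1:  [  0   0  -3  -6 ]
R4 <- R4 - (-2)*R1:  [   0  -10   -4   18 ]
R3: entry in column 2 is already 0 -> m_{32} = 0 (no row operation needed)
R4 <- R4 - (2)*R2:  [  0   0   6  14 ]
R4 <- R4 - (-2)*R3:  [ 0  0  0  2 ]
Multipliers (in order of application): m_{21} = 2, m_{31} = 3, m_{41} = -2, m_{32} = 0, m_{42} = 2, m_{43} = -2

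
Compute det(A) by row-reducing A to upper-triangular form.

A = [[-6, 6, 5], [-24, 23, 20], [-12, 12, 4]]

det(A) = -36

Forward elimination:
R2 <- R2 - (4)*R1:  [  0  -1   0 ]
R3 <- R3 - (2)*R1:  [  0   0  -6 ]
Upper-triangular form:
[ -6   6   5 ]
[  0  -1   0 ]
[  0   0  -6 ]
det(A) = (-1)^0 * (-6) * (-1) * (-6) = -36  (0 row swaps -> sign +1)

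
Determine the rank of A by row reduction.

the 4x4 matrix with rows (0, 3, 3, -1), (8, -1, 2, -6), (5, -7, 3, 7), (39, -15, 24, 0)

rank(A) = 3

Row reduction:
R1 <-> R2   (pivot in column 1 was zero)
[  8   -1   2  -6 ]
[  0    3   3  -1 ]
[  5   -7   3   7 ]
[ 39  -15  24   0 ]
R3 <- R3 - (5/8)*R1:  [     0  -51/8    7/4   43/4 ]
R4 <- R4 - (39/8)*R1:  [     0  -81/8   57/4  117/4 ]
R3 <- R3 - (-17/8)*R2:  [    0     0  65/8  69/8 ]
R4 <- R4 - (-27/8)*R2:  [     0      0  195/8  207/8 ]
R4 <- R4 - (3)*R3:  [ 0  0  0  0 ]
Row echelon form:
[ 8  -1     2    -6 ]
[ 0   3     3    -1 ]
[ 0   0  65/8  69/8 ]
[ 0   0     0     0 ]
Nonzero rows / pivot columns: 3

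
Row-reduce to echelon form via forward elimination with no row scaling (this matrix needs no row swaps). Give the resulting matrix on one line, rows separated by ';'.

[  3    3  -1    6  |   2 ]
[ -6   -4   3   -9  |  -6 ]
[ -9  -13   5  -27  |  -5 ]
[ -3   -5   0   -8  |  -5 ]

REF = [3 3 -1 6 2; 0 2 1 3 -2; 0 0 4 -3 -3; 0 0 0 1 -5]

Forward elimination:
R2 <- R2 - (-2)*R1:  [  0   2   1   3  -2 ]
R3 <- R3 - (-3)*R1:  [  0  -4   2  -9   1 ]
R4 <- R4 - (-1)*R1:  [  0  -2  -1  -2  -3 ]
R3 <- R3 - (-2)*R2:  [  0   0   4  -3  -3 ]
R4 <- R4 - (-1)*R2:  [  0   0   0   1  -5 ]
Row echelon form:
[ 3  3  -1   6  |   2 ]
[ 0  2   1   3  |  -2 ]
[ 0  0   4  -3  |  -3 ]
[ 0  0   0   1  |  -5 ]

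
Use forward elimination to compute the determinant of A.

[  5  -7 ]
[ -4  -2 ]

det(A) = -38

Forward elimination:
R2 <- R2 - (-4/5)*R1:  [     0  -38/5 ]
Upper-triangular form:
[ 5     -7 ]
[ 0  -38/5 ]
det(A) = (-1)^0 * (5) * (-38/5) = -38  (0 row swaps -> sign +1)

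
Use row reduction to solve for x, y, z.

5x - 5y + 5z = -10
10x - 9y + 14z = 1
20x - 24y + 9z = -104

(-1, 5, 4)

Forward elimination on [A|b]:
R2 <- R2 - (2)*R1:  [  0   1   4  21 ]
R3 <- R3 - (4)*R1:  [   0   -4  -11  -64 ]
R3 <- R3 - (-4)*R2:  [  0   0   5  20 ]
Row echelon form:
[ 5  -5  5  |  -10 ]
[ 0   1  4  |   21 ]
[ 0   0  5  |   20 ]
Back-substitution:
z = (20) / 5 = 4
y = (21 - (4)*(4)) / 1 = 5
x = (-10 - (-5)*(5) - (5)*(4)) / 5 = -1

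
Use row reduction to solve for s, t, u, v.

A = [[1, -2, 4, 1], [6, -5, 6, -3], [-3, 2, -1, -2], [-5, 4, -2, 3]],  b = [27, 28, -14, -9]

Forward elimination on [A|b]:
R2 <- R2 - (6)*R1:  [    0     7   -18    -9  -134 ]
R3 <- R3 - (-3)*R1:  [  0  -4  11   1  67 ]
R4 <- R4 - (-5)*R1:  [   0   -6   18    8  126 ]
R3 <- R3 - (-4/7)*R2:  [     0      0    5/7  -29/7  -67/7 ]
R4 <- R4 - (-6/7)*R2:  [    0     0  18/7   2/7  78/7 ]
R4 <- R4 - (18/5)*R3:  [     0      0      0   76/5  228/5 ]
Row echelon form:
[ 1  -2    4      1  |     27 ]
[ 0   7  -18     -9  |   -134 ]
[ 0   0  5/7  -29/7  |  -67/7 ]
[ 0   0    0   76/5  |  228/5 ]
Back-substitution:
v = (228/5) / (76/5) = 3
u = (-67/7 - (-29/7)*(3)) / (5/7) = 4
t = (-134 - (-18)*(4) - (-9)*(3)) / 7 = -5
s = (27 - (-2)*(-5) - (4)*(4) - (1)*(3)) / 1 = -2

(-2, -5, 4, 3)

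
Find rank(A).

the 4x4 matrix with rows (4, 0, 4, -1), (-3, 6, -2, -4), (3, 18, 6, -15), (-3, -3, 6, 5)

Row reduction:
R2 <- R2 - (-3/4)*R1:  [     0      6      1  -19/4 ]
R3 <- R3 - (3/4)*R1:  [     0     18      3  -57/4 ]
R4 <- R4 - (-3/4)*R1:  [    0    -3     9  17/4 ]
R3 <- R3 - (3)*R2:  [ 0  0  0  0 ]
R4 <- R4 - (-1/2)*R2:  [    0     0  19/2  15/8 ]
R3 <-> R4   (pivot in column 3 was zero)
[ 4  0     4     -1 ]
[ 0  6     1  -19/4 ]
[ 0  0  19/2   15/8 ]
[ 0  0     0      0 ]
Row echelon form:
[ 4  0     4     -1 ]
[ 0  6     1  -19/4 ]
[ 0  0  19/2   15/8 ]
[ 0  0     0      0 ]
Nonzero rows / pivot columns: 3

rank(A) = 3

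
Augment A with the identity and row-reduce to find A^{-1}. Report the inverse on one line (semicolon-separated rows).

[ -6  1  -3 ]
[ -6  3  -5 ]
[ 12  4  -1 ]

Gauss-Jordan on [A | I]:
R1 <- (1/-6)*R1:  [    1  -1/6   1/2  |  -1/6     0     0 ]
R2 <- R2 - (-6)*R1:  [  0   2  -2  |  -1   1   0 ]
R3 <- R3 - (12)*R1:  [  0   6  -7  |   2   0   1 ]
R2 <- (1/2)*R2:  [    0     1    -1  |  -1/2   1/2     0 ]
R1 <- R1 - (-1/6)*R2:  [    1     0   1/3  |  -1/4  1/12     0 ]
R3 <- R3 - (6)*R2:  [  0   0  -1  |   5  -3   1 ]
R3 <- (1/-1)*R3:  [  0   0   1  |  -5   3  -1 ]
R1 <- R1 - (1/3)*R3:  [      1       0       0  |   17/12  -11/12     1/3 ]
R2 <- R2 - (-1)*R3:  [     0      1      0  |  -11/2    7/2     -1 ]
Right block of [I | A^{-1}] is the inverse:
[ 17/12  -11/12  1/3 ]
[ -11/2     7/2   -1 ]
[    -5       3   -1 ]

inverse = [17/12 -11/12 1/3; -11/2 7/2 -1; -5 3 -1]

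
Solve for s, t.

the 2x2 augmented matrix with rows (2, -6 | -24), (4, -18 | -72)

(0, 4)

Forward elimination on [A|b]:
R2 <- R2 - (2)*R1:  [   0   -6  -24 ]
Row echelon form:
[ 2  -6  |  -24 ]
[ 0  -6  |  -24 ]
Back-substitution:
t = (-24) / -6 = 4
s = (-24 - (-6)*(4)) / 2 = 0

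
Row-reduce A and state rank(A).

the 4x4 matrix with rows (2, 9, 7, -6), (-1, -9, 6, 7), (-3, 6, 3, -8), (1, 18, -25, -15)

rank(A) = 3

Row reduction:
R2 <- R2 - (-1/2)*R1:  [    0  -9/2  19/2     4 ]
R3 <- R3 - (-3/2)*R1:  [    0  39/2  27/2   -17 ]
R4 <- R4 - (1/2)*R1:  [     0   27/2  -57/2    -12 ]
R3 <- R3 - (-13/3)*R2:  [     0      0  164/3    1/3 ]
R4 <- R4 - (-3)*R2:  [ 0  0  0  0 ]
Row echelon form:
[ 2     9      7   -6 ]
[ 0  -9/2   19/2    4 ]
[ 0     0  164/3  1/3 ]
[ 0     0      0    0 ]
Nonzero rows / pivot columns: 3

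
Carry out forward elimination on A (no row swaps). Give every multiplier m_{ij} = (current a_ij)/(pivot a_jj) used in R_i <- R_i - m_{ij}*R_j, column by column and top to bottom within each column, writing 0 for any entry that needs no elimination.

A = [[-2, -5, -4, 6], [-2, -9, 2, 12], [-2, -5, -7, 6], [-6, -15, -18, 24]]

multipliers: 1, 1, 3, 0, 0, 2

Forward elimination:
R2 <- R2 - (1)*R1:  [  0  -4   6   6 ]
R3 <- R3 - (1)*R1:  [  0   0  -3   0 ]
R4 <- R4 - (3)*R1:  [  0   0  -6   6 ]
R3: entry in column 2 is already 0 -> m_{32} = 0 (no row operation needed)
R4: entry in column 2 is already 0 -> m_{42} = 0 (no row operation needed)
R4 <- R4 - (2)*R3:  [ 0  0  0  6 ]
Multipliers (in order of application): m_{21} = 1, m_{31} = 1, m_{41} = 3, m_{32} = 0, m_{42} = 0, m_{43} = 2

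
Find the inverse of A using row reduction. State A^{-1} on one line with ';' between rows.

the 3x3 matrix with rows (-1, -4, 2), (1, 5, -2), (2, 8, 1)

inverse = [-21/5 -4 2/5; 1 1 0; 2/5 0 1/5]

Gauss-Jordan on [A | I]:
R1 <- (1/-1)*R1:  [  1   4  -2  |  -1   0   0 ]
R2 <- R2 - (1)*R1:  [ 0  1  0  |  1  1  0 ]
R3 <- R3 - (2)*R1:  [ 0  0  5  |  2  0  1 ]
R1 <- R1 - (4)*R2:  [  1   0  -2  |  -5  -4   0 ]
R3 <- (1/5)*R3:  [   0    0    1  |  2/5    0  1/5 ]
R1 <- R1 - (-2)*R3:  [     1      0      0  |  -21/5     -4    2/5 ]
Right block of [I | A^{-1}] is the inverse:
[ -21/5  -4  2/5 ]
[     1   1    0 ]
[   2/5   0  1/5 ]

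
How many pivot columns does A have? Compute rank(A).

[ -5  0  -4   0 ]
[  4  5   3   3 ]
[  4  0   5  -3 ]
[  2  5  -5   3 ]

Row reduction:
R2 <- R2 - (-4/5)*R1:  [    0     5  -1/5     3 ]
R3 <- R3 - (-4/5)*R1:  [   0    0  9/5   -3 ]
R4 <- R4 - (-2/5)*R1:  [     0      5  -33/5      3 ]
R4 <- R4 - (1)*R2:  [     0      0  -32/5      0 ]
R4 <- R4 - (-32/9)*R3:  [     0      0      0  -32/3 ]
Row echelon form:
[ -5  0    -4      0 ]
[  0  5  -1/5      3 ]
[  0  0   9/5     -3 ]
[  0  0     0  -32/3 ]
Nonzero rows / pivot columns: 4

rank(A) = 4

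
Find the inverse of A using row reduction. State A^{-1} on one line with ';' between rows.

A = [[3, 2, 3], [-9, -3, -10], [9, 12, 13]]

Gauss-Jordan on [A | I]:
R1 <- (1/3)*R1:  [   1  2/3    1  |  1/3    0    0 ]
R2 <- R2 - (-9)*R1:  [  0   3  -1  |   3   1   0 ]
R3 <- R3 - (9)*R1:  [  0   6   4  |  -3   0   1 ]
R2 <- (1/3)*R2:  [    0     1  -1/3  |     1   1/3     0 ]
R1 <- R1 - (2/3)*R2:  [    1     0  11/9  |  -1/3  -2/9     0 ]
R3 <- R3 - (6)*R2:  [  0   0   6  |  -9  -2   1 ]
R3 <- (1/6)*R3:  [    0     0     1  |  -3/2  -1/3   1/6 ]
R1 <- R1 - (11/9)*R3:  [      1       0       0  |     3/2    5/27  -11/54 ]
R2 <- R2 - (-1/3)*R3:  [    0     1     0  |   1/2   2/9  1/18 ]
Right block of [I | A^{-1}] is the inverse:
[  3/2  5/27  -11/54 ]
[  1/2   2/9    1/18 ]
[ -3/2  -1/3     1/6 ]

inverse = [3/2 5/27 -11/54; 1/2 2/9 1/18; -3/2 -1/3 1/6]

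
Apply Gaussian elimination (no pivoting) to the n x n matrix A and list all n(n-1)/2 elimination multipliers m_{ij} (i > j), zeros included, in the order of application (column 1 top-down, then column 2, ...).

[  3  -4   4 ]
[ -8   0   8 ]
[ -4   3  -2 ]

Forward elimination:
R2 <- R2 - (-8/3)*R1:  [     0  -32/3   56/3 ]
R3 <- R3 - (-4/3)*R1:  [    0  -7/3  10/3 ]
R3 <- R3 - (7/32)*R2:  [    0     0  -3/4 ]
Multipliers (in order of application): m_{21} = -8/3, m_{31} = -4/3, m_{32} = 7/32

multipliers: -8/3, -4/3, 7/32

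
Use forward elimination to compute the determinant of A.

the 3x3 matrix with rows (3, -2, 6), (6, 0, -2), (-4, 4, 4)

det(A) = 200

Forward elimination:
R2 <- R2 - (2)*R1:  [   0    4  -14 ]
R3 <- R3 - (-4/3)*R1:  [   0  4/3   12 ]
R3 <- R3 - (1/3)*R2:  [    0     0  50/3 ]
Upper-triangular form:
[ 3  -2     6 ]
[ 0   4   -14 ]
[ 0   0  50/3 ]
det(A) = (-1)^0 * (3) * (4) * (50/3) = 200  (0 row swaps -> sign +1)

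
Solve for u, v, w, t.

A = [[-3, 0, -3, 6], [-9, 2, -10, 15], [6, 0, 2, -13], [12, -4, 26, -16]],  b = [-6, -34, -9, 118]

(-1, -4, 5, 1)

Forward elimination on [A|b]:
R2 <- R2 - (3)*R1:  [   0    2   -1   -3  -16 ]
R3 <- R3 - (-2)*R1:  [   0    0   -4   -1  -21 ]
R4 <- R4 - (-4)*R1:  [  0  -4  14   8  94 ]
R4 <- R4 - (-2)*R2:  [  0   0  12   2  62 ]
R4 <- R4 - (-3)*R3:  [  0   0   0  -1  -1 ]
Row echelon form:
[ -3  0  -3   6  |   -6 ]
[  0  2  -1  -3  |  -16 ]
[  0  0  -4  -1  |  -21 ]
[  0  0   0  -1  |   -1 ]
Back-substitution:
t = (-1) / -1 = 1
w = (-21 - (-1)*(1)) / -4 = 5
v = (-16 - (-1)*(5) - (-3)*(1)) / 2 = -4
u = (-6 - (-3)*(5) - (6)*(1)) / -3 = -1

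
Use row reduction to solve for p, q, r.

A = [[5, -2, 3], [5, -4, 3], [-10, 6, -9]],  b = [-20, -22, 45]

(-3, 1, -1)

Forward elimination on [A|b]:
R2 <- R2 - (1)*R1:  [  0  -2   0  -2 ]
R3 <- R3 - (-2)*R1:  [  0   2  -3   5 ]
R3 <- R3 - (-1)*R2:  [  0   0  -3   3 ]
Row echelon form:
[ 5  -2   3  |  -20 ]
[ 0  -2   0  |   -2 ]
[ 0   0  -3  |    3 ]
Back-substitution:
r = (3) / -3 = -1
q = (-2) / -2 = 1
p = (-20 - (-2)*(1) - (3)*(-1)) / 5 = -3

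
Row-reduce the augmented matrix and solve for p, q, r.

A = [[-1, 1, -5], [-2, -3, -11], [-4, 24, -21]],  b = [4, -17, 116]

(1, 5, 0)

Forward elimination on [A|b]:
R2 <- R2 - (2)*R1:  [   0   -5   -1  -25 ]
R3 <- R3 - (4)*R1:  [   0   20   -1  100 ]
R3 <- R3 - (-4)*R2:  [  0   0  -5   0 ]
Row echelon form:
[ -1   1  -5  |    4 ]
[  0  -5  -1  |  -25 ]
[  0   0  -5  |    0 ]
Back-substitution:
r = (0) / -5 = 0
q = (-25 - (-1)*(0)) / -5 = 5
p = (4 - (1)*(5) - (-5)*(0)) / -1 = 1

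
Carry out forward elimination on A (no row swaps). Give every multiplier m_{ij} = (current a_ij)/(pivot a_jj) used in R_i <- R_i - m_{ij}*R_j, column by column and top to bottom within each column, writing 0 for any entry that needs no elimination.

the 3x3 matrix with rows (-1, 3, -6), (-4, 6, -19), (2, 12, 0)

Forward elimination:
R2 <- R2 - (4)*R1:  [  0  -6   5 ]
R3 <- R3 - (-2)*R1:  [   0   18  -12 ]
R3 <- R3 - (-3)*R2:  [ 0  0  3 ]
Multipliers (in order of application): m_{21} = 4, m_{31} = -2, m_{32} = -3

multipliers: 4, -2, -3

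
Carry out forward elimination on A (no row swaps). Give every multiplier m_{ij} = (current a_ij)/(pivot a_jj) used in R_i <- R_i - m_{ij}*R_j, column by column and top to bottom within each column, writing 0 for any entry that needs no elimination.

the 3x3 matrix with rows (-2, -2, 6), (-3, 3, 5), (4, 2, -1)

Forward elimination:
R2 <- R2 - (3/2)*R1:  [  0   6  -4 ]
R3 <- R3 - (-2)*R1:  [  0  -2  11 ]
R3 <- R3 - (-1/3)*R2:  [    0     0  29/3 ]
Multipliers (in order of application): m_{21} = 3/2, m_{31} = -2, m_{32} = -1/3

multipliers: 3/2, -2, -1/3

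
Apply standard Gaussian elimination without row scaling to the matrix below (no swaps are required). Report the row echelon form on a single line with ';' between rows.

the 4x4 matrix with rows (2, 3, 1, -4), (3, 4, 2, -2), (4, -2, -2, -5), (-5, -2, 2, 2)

REF = [2 3 1 -4; 0 -1/2 1/2 4; 0 0 -12 -61; 0 0 0 -89/6]

Forward elimination:
R2 <- R2 - (3/2)*R1:  [    0  -1/2   1/2     4 ]
R3 <- R3 - (2)*R1:  [  0  -8  -4   3 ]
R4 <- R4 - (-5/2)*R1:  [    0  11/2   9/2    -8 ]
R3 <- R3 - (16)*R2:  [   0    0  -12  -61 ]
R4 <- R4 - (-11)*R2:  [  0   0  10  36 ]
R4 <- R4 - (-5/6)*R3:  [     0      0      0  -89/6 ]
Row echelon form:
[ 2     3    1     -4 ]
[ 0  -1/2  1/2      4 ]
[ 0     0  -12    -61 ]
[ 0     0    0  -89/6 ]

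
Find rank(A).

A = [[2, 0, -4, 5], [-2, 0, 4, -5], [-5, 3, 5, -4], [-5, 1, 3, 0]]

rank(A) = 3

Row reduction:
R2 <- R2 - (-1)*R1:  [ 0  0  0  0 ]
R3 <- R3 - (-5/2)*R1:  [    0     3    -5  17/2 ]
R4 <- R4 - (-5/2)*R1:  [    0     1    -7  25/2 ]
R2 <-> R3   (pivot in column 2 was zero)
[ 2  0  -4     5 ]
[ 0  3  -5  17/2 ]
[ 0  0   0     0 ]
[ 0  1  -7  25/2 ]
R4 <- R4 - (1/3)*R2:  [     0      0  -16/3   29/3 ]
R3 <-> R4   (pivot in column 3 was zero)
[ 2  0     -4     5 ]
[ 0  3     -5  17/2 ]
[ 0  0  -16/3  29/3 ]
[ 0  0      0     0 ]
Row echelon form:
[ 2  0     -4     5 ]
[ 0  3     -5  17/2 ]
[ 0  0  -16/3  29/3 ]
[ 0  0      0     0 ]
Nonzero rows / pivot columns: 3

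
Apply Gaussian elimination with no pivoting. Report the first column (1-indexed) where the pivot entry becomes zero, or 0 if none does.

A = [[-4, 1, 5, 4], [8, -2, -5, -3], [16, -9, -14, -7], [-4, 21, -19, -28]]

Naive forward elimination:
R2 <- R2 - (-2)*R1:  [ 0  0  5  5 ]
R3 <- R3 - (-4)*R1:  [  0  -5   6   9 ]
R4 <- R4 - (1)*R1:  [   0   20  -24  -32 ]
Matrix at this point:
[ -4   1    5    4 ]
[  0   0    5    5 ]
[  0  -5    6    9 ]
[  0  20  -24  -32 ]
Pivot entry (2,2) is zero but row 3 has -5 in column 2 -> naive elimination stops; a row interchange (e.g. R2 <-> R3) would be required here.

first zero-pivot column = 2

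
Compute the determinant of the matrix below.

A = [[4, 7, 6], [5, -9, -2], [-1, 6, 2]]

Forward elimination:
R2 <- R2 - (5/4)*R1:  [     0  -71/4  -19/2 ]
R3 <- R3 - (-1/4)*R1:  [    0  31/4   7/2 ]
R3 <- R3 - (-31/71)*R2:  [      0       0  -46/71 ]
Upper-triangular form:
[ 4      7       6 ]
[ 0  -71/4   -19/2 ]
[ 0      0  -46/71 ]
det(A) = (-1)^0 * (4) * (-71/4) * (-46/71) = 46  (0 row swaps -> sign +1)

det(A) = 46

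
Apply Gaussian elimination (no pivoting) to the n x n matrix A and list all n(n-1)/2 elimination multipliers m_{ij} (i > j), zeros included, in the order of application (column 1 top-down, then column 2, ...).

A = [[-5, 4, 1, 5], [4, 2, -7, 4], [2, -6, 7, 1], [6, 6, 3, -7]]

Forward elimination:
R2 <- R2 - (-4/5)*R1:  [     0   26/5  -31/5      8 ]
R3 <- R3 - (-2/5)*R1:  [     0  -22/5   37/5      3 ]
R4 <- R4 - (-6/5)*R1:  [    0  54/5  21/5    -1 ]
R3 <- R3 - (-11/13)*R2:  [      0       0   28/13  127/13 ]
R4 <- R4 - (27/13)*R2:  [       0        0   222/13  -229/13 ]
R4 <- R4 - (111/14)*R3:  [        0         0         0  -1331/14 ]
Multipliers (in order of application): m_{21} = -4/5, m_{31} = -2/5, m_{41} = -6/5, m_{32} = -11/13, m_{42} = 27/13, m_{43} = 111/14

multipliers: -4/5, -2/5, -6/5, -11/13, 27/13, 111/14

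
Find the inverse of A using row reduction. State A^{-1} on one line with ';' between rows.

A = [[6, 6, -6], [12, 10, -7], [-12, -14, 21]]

Gauss-Jordan on [A | I]:
R1 <- (1/6)*R1:  [   1    1   -1  |  1/6    0    0 ]
R2 <- R2 - (12)*R1:  [  0  -2   5  |  -2   1   0 ]
R3 <- R3 - (-12)*R1:  [  0  -2   9  |   2   0   1 ]
R2 <- (1/-2)*R2:  [    0     1  -5/2  |     1  -1/2     0 ]
R1 <- R1 - (1)*R2:  [    1     0   3/2  |  -5/6   1/2     0 ]
R3 <- R3 - (-2)*R2:  [  0   0   4  |   4  -1   1 ]
R3 <- (1/4)*R3:  [    0     0     1  |     1  -1/4   1/4 ]
R1 <- R1 - (3/2)*R3:  [    1     0     0  |  -7/3   7/8  -3/8 ]
R2 <- R2 - (-5/2)*R3:  [    0     1     0  |   7/2  -9/8   5/8 ]
Right block of [I | A^{-1}] is the inverse:
[ -7/3   7/8  -3/8 ]
[  7/2  -9/8   5/8 ]
[    1  -1/4   1/4 ]

inverse = [-7/3 7/8 -3/8; 7/2 -9/8 5/8; 1 -1/4 1/4]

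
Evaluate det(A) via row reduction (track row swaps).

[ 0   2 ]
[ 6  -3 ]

Forward elimination:
R1 <-> R2   (pivot in column 1 was zero)
[ 6  -3 ]
[ 0   2 ]
Upper-triangular form:
[ 6  -3 ]
[ 0   2 ]
det(A) = (-1)^1 * (6) * (2) = -12  (1 row swap -> sign -1)

det(A) = -12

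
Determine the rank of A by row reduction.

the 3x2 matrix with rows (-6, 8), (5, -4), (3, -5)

rank(A) = 2

Row reduction:
R2 <- R2 - (-5/6)*R1:  [   0  8/3 ]
R3 <- R3 - (-1/2)*R1:  [  0  -1 ]
R3 <- R3 - (-3/8)*R2:  [ 0  0 ]
Row echelon form:
[ -6    8 ]
[  0  8/3 ]
[  0    0 ]
Nonzero rows / pivot columns: 2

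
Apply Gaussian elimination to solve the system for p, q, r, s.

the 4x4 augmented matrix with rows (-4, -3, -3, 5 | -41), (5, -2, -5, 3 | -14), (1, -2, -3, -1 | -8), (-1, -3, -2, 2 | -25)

Forward elimination on [A|b]:
R2 <- R2 - (-5/4)*R1:  [      0   -23/4   -35/4    37/4  -261/4 ]
R3 <- R3 - (-1/4)*R1:  [     0  -11/4  -15/4    1/4  -73/4 ]
R4 <- R4 - (1/4)*R1:  [     0   -9/4   -5/4    3/4  -59/4 ]
R3 <- R3 - (11/23)*R2:  [      0       0   10/23  -96/23  298/23 ]
R4 <- R4 - (9/23)*R2:  [      0       0   50/23  -66/23  248/23 ]
R4 <- R4 - (5)*R3:  [   0    0    0   18  -54 ]
Row echelon form:
[ -4     -3     -3       5  |     -41 ]
[  0  -23/4  -35/4    37/4  |  -261/4 ]
[  0      0  10/23  -96/23  |  298/23 ]
[  0      0      0      18  |     -54 ]
Back-substitution:
s = (-54) / 18 = -3
r = (298/23 - (-96/23)*(-3)) / (10/23) = 1
q = (-261/4 - (-35/4)*(1) - (37/4)*(-3)) / (-23/4) = 5
p = (-41 - (-3)*(5) - (-3)*(1) - (5)*(-3)) / -4 = 2

(2, 5, 1, -3)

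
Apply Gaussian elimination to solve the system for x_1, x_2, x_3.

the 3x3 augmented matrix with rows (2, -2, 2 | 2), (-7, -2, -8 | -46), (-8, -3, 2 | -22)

Forward elimination on [A|b]:
R2 <- R2 - (-7/2)*R1:  [   0   -9   -1  -39 ]
R3 <- R3 - (-4)*R1:  [   0  -11   10  -14 ]
R3 <- R3 - (11/9)*R2:  [     0      0  101/9  101/3 ]
Row echelon form:
[ 2  -2      2  |      2 ]
[ 0  -9     -1  |    -39 ]
[ 0   0  101/9  |  101/3 ]
Back-substitution:
x_3 = (101/3) / (101/9) = 3
x_2 = (-39 - (-1)*(3)) / -9 = 4
x_1 = (2 - (-2)*(4) - (2)*(3)) / 2 = 2

(2, 4, 3)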